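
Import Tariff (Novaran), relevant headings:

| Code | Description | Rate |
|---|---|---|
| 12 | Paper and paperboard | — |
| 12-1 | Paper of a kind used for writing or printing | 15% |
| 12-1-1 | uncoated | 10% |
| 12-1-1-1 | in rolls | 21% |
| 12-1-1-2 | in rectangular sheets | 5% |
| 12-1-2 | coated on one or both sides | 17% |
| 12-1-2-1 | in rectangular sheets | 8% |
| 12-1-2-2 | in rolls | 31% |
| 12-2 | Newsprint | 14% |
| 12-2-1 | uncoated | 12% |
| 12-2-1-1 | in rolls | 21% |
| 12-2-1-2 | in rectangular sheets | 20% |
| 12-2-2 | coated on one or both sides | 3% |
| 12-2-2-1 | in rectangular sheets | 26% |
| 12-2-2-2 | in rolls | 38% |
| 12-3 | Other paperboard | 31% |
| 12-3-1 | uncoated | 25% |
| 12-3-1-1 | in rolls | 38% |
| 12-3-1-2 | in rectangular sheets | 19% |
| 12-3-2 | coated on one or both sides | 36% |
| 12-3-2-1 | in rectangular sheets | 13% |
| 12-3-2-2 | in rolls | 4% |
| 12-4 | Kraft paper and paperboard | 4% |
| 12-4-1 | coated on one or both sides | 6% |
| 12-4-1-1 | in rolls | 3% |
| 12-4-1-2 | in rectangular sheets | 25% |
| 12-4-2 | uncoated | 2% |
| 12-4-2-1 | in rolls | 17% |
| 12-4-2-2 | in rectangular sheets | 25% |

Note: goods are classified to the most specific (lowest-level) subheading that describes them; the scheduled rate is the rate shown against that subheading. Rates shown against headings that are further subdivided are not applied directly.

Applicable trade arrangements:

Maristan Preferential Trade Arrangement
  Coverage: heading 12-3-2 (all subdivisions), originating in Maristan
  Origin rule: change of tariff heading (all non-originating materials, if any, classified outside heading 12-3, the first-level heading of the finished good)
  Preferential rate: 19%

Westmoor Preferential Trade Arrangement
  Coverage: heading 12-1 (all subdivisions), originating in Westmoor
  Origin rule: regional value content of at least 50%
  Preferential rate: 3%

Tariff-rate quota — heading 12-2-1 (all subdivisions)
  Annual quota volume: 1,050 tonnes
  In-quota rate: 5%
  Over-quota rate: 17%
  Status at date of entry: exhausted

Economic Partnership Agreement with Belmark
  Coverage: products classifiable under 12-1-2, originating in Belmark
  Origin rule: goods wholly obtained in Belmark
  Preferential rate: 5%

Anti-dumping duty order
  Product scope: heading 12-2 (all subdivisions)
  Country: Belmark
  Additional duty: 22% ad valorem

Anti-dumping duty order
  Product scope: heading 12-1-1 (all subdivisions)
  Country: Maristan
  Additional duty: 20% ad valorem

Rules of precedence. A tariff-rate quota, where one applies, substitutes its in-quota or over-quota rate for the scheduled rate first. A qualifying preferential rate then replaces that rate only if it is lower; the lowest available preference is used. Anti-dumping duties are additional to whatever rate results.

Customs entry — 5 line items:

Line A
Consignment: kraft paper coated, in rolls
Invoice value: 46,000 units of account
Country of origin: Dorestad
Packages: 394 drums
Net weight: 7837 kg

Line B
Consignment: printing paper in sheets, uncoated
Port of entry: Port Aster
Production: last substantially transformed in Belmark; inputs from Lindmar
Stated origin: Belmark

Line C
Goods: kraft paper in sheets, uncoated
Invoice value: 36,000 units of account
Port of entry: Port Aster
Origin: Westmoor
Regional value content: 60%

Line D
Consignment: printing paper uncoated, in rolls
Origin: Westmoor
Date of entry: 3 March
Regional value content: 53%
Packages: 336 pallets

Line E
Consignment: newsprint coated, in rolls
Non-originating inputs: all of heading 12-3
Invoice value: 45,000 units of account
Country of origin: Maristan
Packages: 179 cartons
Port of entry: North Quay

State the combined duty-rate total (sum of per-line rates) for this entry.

74%

Line A: kraft paper → 12-4; coated → 12-4-1; in rolls → 12-4-1-1. Scheduled 3%. No special measure applies. → 3%.
Line B: printing paper → 12-1; uncoated → 12-1-1; in sheets → 12-1-1-2. Scheduled 5%. Belmark agreement on 12-1-2: 12-1-1-2 not covered. → 5%.
Line C: kraft paper → 12-4; uncoated → 12-4-2; in sheets → 12-4-2-2. Scheduled 25%. Westmoor agreement on 12-1: 12-4-2-2 not covered. → 25%.
Line D: printing paper → 12-1; uncoated → 12-1-1; in rolls → 12-1-1-1. Scheduled 21%. Westmoor agreement on 12-1: RVC ≥ 50% → 3% available; preferential 3%. → 3%.
Line E: newsprint → 12-2; coated → 12-2-2; in rolls → 12-2-2-2. Scheduled 38%. Maristan agreement on 12-3-2: 12-2-2-2 not covered. → 38%.
Sum: 3% + 5% + 25% + 3% + 38% = 74%.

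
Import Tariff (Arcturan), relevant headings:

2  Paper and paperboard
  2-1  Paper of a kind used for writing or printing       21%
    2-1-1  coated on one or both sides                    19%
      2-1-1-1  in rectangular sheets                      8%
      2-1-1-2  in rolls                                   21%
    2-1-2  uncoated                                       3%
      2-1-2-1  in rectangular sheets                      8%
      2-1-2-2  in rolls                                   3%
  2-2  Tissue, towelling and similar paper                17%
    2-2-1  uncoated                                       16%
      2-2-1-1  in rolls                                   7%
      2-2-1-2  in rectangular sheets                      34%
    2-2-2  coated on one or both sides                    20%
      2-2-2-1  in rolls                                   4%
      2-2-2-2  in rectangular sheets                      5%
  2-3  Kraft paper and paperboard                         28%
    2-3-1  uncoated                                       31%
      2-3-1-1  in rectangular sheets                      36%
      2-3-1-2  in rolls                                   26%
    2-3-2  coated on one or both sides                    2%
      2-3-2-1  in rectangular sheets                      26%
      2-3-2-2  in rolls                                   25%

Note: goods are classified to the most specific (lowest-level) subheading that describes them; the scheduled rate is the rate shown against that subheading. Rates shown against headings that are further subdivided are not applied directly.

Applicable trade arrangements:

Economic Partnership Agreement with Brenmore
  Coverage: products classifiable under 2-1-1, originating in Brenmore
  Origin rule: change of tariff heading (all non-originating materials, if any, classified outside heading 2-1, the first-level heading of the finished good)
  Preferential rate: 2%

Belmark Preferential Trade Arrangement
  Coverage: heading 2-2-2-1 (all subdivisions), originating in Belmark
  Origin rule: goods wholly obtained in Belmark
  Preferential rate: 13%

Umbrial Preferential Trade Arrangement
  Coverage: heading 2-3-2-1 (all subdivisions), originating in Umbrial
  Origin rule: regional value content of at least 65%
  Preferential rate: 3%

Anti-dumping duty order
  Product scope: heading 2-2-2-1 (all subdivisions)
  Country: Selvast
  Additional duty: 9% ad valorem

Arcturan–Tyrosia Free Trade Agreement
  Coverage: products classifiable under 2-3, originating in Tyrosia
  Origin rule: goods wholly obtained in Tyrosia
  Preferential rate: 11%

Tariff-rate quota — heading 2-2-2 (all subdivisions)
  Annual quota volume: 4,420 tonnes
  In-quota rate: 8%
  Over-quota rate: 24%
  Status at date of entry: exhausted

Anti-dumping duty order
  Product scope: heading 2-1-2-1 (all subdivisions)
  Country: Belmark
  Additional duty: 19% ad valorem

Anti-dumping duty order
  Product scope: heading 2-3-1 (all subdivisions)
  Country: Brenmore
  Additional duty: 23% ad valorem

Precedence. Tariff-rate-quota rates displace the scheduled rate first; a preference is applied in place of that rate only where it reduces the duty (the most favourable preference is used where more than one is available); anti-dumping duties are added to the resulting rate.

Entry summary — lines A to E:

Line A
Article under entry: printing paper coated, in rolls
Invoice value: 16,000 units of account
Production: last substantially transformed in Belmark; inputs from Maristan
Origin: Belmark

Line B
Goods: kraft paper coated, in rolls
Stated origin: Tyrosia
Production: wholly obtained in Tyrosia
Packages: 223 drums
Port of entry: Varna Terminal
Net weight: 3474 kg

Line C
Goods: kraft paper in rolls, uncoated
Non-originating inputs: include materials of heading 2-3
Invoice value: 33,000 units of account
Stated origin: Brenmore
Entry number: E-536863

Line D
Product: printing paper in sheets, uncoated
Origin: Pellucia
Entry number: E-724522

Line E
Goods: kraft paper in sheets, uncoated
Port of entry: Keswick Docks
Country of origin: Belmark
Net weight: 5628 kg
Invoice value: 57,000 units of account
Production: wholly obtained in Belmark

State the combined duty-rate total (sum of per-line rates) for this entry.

Line A: printing paper → 2-1; coated → 2-1-1; in rolls → 2-1-1-2. Scheduled 21%. Belmark agreement on 2-2-2-1: 2-1-1-2 not covered. → 21%.
Line B: kraft paper → 2-3; coated → 2-3-2; in rolls → 2-3-2-2. Scheduled 25%. Tyrosia agreement on 2-3: wholly obtained → 11% available; preferential 11%. → 11%.
Line C: kraft paper → 2-3; uncoated → 2-3-1; in rolls → 2-3-1-2. Scheduled 26%. Brenmore agreement on 2-1-1: 2-3-1-2 not covered; anti-dumping (Brenmore, 2-3-1): +23%; total 26% + 23% = 49%. → 49%.
Line D: printing paper → 2-1; uncoated → 2-1-2; in sheets → 2-1-2-1. Scheduled 8%. No special measure applies. → 8%.
Line E: kraft paper → 2-3; uncoated → 2-3-1; in sheets → 2-3-1-1. Scheduled 36%. Belmark agreement on 2-2-2-1: 2-3-1-1 not covered. → 36%.
Sum: 21% + 11% + 49% + 8% + 36% = 125%.

125%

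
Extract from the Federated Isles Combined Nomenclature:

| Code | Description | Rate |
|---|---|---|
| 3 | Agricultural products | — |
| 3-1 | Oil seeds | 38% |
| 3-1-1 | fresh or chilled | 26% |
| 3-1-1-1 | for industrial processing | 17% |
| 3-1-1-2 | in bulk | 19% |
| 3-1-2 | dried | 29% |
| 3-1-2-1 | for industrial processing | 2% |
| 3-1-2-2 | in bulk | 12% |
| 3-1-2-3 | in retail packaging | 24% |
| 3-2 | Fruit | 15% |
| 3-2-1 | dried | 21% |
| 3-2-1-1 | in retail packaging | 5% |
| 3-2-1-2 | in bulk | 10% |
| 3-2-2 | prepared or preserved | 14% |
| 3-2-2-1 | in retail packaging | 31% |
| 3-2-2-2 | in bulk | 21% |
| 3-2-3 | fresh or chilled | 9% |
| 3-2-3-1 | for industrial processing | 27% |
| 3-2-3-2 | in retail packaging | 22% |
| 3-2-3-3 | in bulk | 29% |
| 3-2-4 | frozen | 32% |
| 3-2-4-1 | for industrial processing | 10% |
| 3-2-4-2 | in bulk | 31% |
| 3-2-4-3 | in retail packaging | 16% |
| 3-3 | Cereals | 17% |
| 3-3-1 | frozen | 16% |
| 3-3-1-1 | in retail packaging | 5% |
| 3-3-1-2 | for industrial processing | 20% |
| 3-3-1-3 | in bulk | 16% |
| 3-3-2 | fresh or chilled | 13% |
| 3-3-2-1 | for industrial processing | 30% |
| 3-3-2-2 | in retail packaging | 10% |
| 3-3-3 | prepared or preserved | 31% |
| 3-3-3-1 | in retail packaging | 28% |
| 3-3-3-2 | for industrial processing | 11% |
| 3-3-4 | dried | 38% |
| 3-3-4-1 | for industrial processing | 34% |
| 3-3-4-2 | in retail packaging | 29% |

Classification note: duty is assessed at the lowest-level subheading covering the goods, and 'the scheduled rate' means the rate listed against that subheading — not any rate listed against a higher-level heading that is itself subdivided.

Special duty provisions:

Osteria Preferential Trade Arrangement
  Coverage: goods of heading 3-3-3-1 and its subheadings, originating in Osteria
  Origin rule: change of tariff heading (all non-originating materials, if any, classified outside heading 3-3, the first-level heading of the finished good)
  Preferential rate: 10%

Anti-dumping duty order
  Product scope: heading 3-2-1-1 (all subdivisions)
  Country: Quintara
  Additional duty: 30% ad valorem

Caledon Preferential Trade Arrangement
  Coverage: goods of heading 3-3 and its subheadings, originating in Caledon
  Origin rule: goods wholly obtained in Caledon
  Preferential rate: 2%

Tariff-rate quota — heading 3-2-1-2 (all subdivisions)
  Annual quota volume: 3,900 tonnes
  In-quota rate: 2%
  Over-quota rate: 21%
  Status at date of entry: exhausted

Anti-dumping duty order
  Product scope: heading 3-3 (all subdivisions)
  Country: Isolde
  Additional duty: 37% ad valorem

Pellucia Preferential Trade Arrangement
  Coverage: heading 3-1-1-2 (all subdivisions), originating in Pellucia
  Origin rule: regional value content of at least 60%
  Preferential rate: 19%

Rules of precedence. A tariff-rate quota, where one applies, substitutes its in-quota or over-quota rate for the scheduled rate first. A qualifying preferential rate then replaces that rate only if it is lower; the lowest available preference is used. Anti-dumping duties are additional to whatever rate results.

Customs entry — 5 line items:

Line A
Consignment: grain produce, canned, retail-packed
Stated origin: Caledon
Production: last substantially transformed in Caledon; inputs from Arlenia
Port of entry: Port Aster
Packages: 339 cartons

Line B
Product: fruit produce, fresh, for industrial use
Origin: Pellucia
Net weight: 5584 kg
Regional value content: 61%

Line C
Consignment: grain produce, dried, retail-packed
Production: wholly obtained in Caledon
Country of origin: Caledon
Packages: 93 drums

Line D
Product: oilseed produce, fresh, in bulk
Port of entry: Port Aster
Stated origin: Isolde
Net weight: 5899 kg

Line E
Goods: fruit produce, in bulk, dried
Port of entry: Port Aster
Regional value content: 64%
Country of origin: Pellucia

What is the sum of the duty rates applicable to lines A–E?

Line A: grain → 3-3; canned → 3-3-3; retail-packed → 3-3-3-1. Scheduled 28%. Caledon agreement on 3-3: not wholly obtained. → 28%.
Line B: fruit → 3-2; fresh → 3-2-3; for industrial use → 3-2-3-1. Scheduled 27%. Pellucia agreement on 3-1-1-2: 3-2-3-1 not covered. → 27%.
Line C: grain → 3-3; dried → 3-3-4; retail-packed → 3-3-4-2. Scheduled 29%. Caledon agreement on 3-3: wholly obtained → 2% available; preferential 2%. → 2%.
Line D: oilseed → 3-1; fresh → 3-1-1; in bulk → 3-1-1-2. Scheduled 19%. No special measure applies. → 19%.
Line E: fruit → 3-2; dried → 3-2-1; in bulk → 3-2-1-2. Scheduled 10%. quota on 3-2-1-2 exhausted → over-quota 21%; Pellucia agreement on 3-1-1-2: 3-2-1-2 not covered. → 21%.
Sum: 28% + 27% + 2% + 19% + 21% = 97%.

97%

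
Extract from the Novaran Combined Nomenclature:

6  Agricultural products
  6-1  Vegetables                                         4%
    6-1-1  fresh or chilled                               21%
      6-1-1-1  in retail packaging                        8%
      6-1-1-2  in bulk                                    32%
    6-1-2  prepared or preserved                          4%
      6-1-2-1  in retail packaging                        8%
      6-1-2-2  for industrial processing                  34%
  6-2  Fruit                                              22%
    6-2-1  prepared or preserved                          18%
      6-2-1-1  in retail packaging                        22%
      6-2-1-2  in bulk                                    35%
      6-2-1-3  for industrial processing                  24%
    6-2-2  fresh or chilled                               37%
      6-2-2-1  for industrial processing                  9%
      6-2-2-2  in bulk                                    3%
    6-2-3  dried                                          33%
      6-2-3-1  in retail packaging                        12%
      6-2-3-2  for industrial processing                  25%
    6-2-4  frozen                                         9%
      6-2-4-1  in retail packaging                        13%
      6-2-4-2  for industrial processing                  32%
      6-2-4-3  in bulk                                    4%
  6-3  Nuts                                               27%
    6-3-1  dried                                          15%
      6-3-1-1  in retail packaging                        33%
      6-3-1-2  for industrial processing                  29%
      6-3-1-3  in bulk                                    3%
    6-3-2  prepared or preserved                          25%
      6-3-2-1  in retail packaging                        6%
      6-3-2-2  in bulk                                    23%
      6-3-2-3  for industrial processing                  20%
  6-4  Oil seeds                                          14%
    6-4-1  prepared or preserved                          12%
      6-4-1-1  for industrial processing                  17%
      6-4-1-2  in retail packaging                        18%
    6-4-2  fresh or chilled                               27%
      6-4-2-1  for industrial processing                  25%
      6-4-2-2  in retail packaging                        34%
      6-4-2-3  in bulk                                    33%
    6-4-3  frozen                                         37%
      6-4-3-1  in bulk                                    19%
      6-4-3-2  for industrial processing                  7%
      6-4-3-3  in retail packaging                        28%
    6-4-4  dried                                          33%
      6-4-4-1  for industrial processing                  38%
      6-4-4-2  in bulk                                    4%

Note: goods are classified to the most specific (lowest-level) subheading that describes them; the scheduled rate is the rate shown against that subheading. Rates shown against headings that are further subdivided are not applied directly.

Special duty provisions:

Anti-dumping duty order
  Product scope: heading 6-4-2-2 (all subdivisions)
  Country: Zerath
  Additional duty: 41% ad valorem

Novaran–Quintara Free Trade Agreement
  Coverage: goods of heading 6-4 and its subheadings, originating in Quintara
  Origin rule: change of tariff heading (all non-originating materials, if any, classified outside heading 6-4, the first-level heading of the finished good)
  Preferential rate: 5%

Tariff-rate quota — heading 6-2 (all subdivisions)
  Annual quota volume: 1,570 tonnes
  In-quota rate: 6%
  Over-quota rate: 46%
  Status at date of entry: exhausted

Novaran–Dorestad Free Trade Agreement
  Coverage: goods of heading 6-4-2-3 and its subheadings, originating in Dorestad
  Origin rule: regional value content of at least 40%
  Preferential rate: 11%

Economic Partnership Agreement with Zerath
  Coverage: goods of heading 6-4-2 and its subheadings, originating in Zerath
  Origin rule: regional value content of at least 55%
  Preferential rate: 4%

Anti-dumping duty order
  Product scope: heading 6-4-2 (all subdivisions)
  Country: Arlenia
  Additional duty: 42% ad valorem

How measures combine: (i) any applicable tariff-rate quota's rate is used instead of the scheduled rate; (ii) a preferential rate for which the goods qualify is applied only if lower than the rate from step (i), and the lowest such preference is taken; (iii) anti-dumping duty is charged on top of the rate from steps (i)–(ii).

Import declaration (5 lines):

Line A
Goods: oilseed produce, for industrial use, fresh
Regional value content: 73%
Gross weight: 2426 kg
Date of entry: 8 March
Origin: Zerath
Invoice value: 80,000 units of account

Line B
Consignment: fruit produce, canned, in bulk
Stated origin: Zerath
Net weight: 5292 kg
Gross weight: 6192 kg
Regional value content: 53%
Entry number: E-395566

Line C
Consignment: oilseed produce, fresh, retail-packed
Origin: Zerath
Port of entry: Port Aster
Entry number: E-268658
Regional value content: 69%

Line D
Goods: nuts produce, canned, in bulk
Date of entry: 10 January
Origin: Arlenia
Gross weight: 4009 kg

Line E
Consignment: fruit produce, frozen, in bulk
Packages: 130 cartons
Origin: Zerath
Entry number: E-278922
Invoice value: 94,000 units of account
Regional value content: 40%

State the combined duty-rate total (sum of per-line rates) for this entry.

Line A: oilseed → 6-4; fresh → 6-4-2; for industrial use → 6-4-2-1. Scheduled 25%. Zerath agreement on 6-4-2: RVC ≥ 55% → 4% available; preferential 4%. → 4%.
Line B: fruit → 6-2; canned → 6-2-1; in bulk → 6-2-1-2. Scheduled 35%. quota on 6-2 exhausted → over-quota 46%; Zerath agreement on 6-4-2: 6-2-1-2 not covered. → 46%.
Line C: oilseed → 6-4; fresh → 6-4-2; retail-packed → 6-4-2-2. Scheduled 34%. Zerath agreement on 6-4-2: RVC ≥ 55% → 4% available; preferential 4%; anti-dumping (Zerath, 6-4-2-2): +41%; total 4% + 41% = 45%. → 45%.
Line D: nuts → 6-3; canned → 6-3-2; in bulk → 6-3-2-2. Scheduled 23%. No special measure applies. → 23%.
Line E: fruit → 6-2; frozen → 6-2-4; in bulk → 6-2-4-3. Scheduled 4%. quota on 6-2 exhausted → over-quota 46%; Zerath agreement on 6-4-2: 6-2-4-3 not covered. → 46%.
Sum: 4% + 46% + 45% + 23% + 46% = 164%.

164%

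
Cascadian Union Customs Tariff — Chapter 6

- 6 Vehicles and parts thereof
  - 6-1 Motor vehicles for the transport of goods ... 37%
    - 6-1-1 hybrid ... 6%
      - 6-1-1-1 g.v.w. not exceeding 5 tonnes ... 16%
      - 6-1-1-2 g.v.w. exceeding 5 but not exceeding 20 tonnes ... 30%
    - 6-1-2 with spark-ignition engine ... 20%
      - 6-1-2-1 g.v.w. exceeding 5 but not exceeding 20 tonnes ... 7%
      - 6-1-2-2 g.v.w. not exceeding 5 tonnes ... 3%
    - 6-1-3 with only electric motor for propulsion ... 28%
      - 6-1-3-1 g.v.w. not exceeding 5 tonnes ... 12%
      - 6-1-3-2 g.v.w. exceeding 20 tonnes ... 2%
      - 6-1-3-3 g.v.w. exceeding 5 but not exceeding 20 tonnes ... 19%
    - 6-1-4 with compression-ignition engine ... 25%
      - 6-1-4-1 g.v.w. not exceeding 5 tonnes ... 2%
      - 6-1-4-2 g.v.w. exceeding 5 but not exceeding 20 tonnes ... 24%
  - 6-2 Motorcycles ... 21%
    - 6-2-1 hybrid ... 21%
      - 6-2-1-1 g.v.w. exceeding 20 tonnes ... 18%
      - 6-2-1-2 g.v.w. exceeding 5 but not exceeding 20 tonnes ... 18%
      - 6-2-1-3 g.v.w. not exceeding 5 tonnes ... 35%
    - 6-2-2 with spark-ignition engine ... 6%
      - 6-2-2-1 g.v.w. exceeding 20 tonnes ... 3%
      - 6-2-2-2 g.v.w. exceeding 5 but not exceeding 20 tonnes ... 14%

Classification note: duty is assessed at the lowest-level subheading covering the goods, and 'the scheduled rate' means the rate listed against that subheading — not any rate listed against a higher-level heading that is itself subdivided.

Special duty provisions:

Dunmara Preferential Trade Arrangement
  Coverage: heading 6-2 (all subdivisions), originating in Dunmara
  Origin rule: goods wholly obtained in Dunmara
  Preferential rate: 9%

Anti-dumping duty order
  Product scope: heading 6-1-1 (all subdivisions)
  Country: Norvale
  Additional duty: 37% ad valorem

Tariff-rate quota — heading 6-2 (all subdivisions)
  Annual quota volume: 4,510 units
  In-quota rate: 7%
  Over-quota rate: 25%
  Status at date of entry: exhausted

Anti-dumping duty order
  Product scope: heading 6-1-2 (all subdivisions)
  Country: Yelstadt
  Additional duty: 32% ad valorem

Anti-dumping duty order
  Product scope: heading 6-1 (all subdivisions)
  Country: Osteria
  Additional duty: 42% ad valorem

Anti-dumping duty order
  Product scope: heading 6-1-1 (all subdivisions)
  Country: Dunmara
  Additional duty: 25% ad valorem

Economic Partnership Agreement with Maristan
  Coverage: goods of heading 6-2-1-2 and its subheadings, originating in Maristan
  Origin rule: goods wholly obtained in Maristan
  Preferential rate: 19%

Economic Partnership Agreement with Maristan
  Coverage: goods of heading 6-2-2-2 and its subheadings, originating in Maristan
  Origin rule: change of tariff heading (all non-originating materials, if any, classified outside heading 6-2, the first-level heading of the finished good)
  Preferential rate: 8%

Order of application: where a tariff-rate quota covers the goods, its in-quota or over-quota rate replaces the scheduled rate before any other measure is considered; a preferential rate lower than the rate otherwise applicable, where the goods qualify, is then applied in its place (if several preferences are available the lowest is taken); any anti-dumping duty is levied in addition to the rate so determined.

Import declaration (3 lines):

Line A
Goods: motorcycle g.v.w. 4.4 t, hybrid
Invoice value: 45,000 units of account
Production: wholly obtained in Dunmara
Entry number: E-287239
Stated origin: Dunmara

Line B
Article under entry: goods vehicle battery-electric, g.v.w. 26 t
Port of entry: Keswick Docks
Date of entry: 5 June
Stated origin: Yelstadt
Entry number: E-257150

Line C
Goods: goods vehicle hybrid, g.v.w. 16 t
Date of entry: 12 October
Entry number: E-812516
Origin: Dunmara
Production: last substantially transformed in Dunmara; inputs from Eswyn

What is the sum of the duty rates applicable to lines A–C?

66%

Line A: motorcycle → 6-2; hybrid → 6-2-1; g.v.w. 4.4 t → 6-2-1-3. Scheduled 35%. quota on 6-2 exhausted → over-quota 25%; Dunmara agreement on 6-2: wholly obtained → 9% available; preferential 9%. → 9%.
Line B: goods vehicle → 6-1; battery-electric → 6-1-3; g.v.w. 26 t → 6-1-3-2. Scheduled 2%. No special measure applies. → 2%.
Line C: goods vehicle → 6-1; hybrid → 6-1-1; g.v.w. 16 t → 6-1-1-2. Scheduled 30%. Dunmara agreement on 6-2: 6-1-1-2 not covered; anti-dumping (Dunmara, 6-1-1): +25%; total 30% + 25% = 55%. → 55%.
Sum: 9% + 2% + 55% = 66%.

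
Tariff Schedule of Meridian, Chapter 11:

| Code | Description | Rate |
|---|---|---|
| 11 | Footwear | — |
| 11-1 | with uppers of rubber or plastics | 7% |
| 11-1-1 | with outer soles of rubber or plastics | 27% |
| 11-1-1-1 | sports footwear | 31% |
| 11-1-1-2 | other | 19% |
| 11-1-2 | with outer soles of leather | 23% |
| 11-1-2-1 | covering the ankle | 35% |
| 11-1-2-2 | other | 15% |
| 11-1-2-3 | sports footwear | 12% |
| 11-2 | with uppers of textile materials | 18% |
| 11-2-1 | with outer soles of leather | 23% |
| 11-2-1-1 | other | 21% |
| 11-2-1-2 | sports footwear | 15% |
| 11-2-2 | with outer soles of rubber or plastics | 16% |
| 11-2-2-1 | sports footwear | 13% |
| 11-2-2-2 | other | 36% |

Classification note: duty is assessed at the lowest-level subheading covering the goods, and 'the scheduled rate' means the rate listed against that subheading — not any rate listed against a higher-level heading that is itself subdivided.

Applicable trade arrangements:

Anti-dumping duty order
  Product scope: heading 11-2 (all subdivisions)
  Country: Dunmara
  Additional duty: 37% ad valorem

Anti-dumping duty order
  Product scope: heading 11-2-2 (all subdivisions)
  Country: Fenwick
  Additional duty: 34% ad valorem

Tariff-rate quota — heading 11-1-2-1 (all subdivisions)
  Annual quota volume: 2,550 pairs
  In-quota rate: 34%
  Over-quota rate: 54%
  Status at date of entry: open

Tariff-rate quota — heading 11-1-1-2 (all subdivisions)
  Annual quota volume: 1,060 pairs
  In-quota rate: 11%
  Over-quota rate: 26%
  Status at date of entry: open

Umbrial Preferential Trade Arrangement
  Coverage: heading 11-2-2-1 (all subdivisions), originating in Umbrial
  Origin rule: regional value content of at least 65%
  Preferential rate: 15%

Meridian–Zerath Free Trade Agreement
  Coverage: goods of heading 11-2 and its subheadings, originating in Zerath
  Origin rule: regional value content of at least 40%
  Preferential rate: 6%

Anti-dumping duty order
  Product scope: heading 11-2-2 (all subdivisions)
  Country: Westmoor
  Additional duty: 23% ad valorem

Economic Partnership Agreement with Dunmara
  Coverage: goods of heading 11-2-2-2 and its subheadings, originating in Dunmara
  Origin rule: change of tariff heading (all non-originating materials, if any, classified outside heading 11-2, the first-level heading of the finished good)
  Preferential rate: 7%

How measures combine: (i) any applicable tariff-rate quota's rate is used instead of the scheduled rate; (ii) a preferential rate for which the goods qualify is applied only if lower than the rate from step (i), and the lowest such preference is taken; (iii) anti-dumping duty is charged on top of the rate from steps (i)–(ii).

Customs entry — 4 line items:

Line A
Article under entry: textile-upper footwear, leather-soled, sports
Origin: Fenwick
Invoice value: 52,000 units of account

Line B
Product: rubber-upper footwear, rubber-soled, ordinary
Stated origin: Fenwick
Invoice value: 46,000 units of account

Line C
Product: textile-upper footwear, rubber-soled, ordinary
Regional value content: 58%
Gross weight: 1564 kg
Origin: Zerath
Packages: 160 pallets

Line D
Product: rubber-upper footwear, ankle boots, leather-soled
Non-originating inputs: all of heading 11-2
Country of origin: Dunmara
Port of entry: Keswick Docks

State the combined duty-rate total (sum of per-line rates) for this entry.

66%

Line A: textile-upper → 11-2; leather-soled → 11-2-1; sports → 11-2-1-2. Scheduled 15%. No special measure applies. → 15%.
Line B: rubber-upper → 11-1; rubber-soled → 11-1-1; ordinary → 11-1-1-2. Scheduled 19%. quota on 11-1-1-2 open → in-quota 11%. → 11%.
Line C: textile-upper → 11-2; rubber-soled → 11-2-2; ordinary → 11-2-2-2. Scheduled 36%. Zerath agreement on 11-2: RVC ≥ 40% → 6% available; preferential 6%. → 6%.
Line D: rubber-upper → 11-1; leather-soled → 11-1-2; ankle boots → 11-1-2-1. Scheduled 35%. quota on 11-1-2-1 open → in-quota 34%; Dunmara agreement on 11-2-2-2: 11-1-2-1 not covered. → 34%.
Sum: 15% + 11% + 6% + 34% = 66%.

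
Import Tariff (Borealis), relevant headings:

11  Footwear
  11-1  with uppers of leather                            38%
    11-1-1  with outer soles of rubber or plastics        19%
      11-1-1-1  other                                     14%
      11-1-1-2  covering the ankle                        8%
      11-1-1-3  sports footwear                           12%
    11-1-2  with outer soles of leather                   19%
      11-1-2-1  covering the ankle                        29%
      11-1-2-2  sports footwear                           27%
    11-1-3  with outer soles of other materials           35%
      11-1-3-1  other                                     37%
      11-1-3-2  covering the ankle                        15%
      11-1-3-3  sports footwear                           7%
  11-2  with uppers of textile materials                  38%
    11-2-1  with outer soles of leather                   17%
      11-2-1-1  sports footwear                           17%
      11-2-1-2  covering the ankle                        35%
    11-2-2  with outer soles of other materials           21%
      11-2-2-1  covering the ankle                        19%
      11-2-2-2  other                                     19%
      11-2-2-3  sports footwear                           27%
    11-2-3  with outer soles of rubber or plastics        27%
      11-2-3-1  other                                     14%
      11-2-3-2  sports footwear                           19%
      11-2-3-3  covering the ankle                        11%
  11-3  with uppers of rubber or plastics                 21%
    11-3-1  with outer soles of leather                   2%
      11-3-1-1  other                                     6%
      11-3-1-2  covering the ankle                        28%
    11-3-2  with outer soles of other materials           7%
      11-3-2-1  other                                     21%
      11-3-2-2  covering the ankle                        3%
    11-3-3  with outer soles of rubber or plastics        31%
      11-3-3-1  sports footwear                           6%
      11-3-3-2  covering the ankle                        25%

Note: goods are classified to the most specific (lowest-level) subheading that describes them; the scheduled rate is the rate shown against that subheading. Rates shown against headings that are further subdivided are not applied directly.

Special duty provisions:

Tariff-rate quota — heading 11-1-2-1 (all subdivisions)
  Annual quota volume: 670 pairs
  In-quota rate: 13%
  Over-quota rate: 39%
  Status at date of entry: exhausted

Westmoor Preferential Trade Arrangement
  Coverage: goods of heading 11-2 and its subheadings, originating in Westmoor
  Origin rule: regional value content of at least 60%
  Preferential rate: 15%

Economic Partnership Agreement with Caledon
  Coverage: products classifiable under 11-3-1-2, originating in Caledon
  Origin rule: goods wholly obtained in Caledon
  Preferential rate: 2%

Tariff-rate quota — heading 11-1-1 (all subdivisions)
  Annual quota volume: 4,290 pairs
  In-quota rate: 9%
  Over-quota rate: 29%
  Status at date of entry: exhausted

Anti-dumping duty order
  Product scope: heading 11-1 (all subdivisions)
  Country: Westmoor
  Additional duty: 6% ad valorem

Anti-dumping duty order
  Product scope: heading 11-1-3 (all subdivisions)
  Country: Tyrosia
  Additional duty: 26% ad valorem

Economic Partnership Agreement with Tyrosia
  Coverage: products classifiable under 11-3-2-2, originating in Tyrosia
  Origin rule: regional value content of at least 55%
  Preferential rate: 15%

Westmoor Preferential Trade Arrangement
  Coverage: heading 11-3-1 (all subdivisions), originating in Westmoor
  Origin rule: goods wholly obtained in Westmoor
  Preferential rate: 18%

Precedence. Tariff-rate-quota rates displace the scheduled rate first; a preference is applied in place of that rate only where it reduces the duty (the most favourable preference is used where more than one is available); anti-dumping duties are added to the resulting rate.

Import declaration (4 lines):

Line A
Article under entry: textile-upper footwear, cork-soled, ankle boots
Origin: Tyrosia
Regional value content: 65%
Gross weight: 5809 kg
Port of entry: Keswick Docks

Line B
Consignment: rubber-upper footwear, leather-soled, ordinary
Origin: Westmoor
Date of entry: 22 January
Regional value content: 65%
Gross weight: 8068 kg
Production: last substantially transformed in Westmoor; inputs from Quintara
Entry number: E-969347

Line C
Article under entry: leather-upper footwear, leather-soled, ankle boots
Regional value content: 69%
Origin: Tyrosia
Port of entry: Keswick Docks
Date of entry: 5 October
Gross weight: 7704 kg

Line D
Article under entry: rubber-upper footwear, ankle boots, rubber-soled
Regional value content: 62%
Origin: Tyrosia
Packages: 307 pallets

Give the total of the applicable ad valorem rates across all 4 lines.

Line A: textile-upper → 11-2; cork-soled → 11-2-2; ankle boots → 11-2-2-1. Scheduled 19%. Tyrosia agreement on 11-3-2-2: 11-2-2-1 not covered. → 19%.
Line B: rubber-upper → 11-3; leather-soled → 11-3-1; ordinary → 11-3-1-1. Scheduled 6%. Westmoor agreement on 11-2: 11-3-1-1 not covered; Westmoor agreement on 11-3-1: not wholly obtained. → 6%.
Line C: leather-upper → 11-1; leather-soled → 11-1-2; ankle boots → 11-1-2-1. Scheduled 29%. quota on 11-1-2-1 exhausted → over-quota 39%; Tyrosia agreement on 11-3-2-2: 11-1-2-1 not covered. → 39%.
Line D: rubber-upper → 11-3; rubber-soled → 11-3-3; ankle boots → 11-3-3-2. Scheduled 25%. Tyrosia agreement on 11-3-2-2: 11-3-3-2 not covered. → 25%.
Sum: 19% + 6% + 39% + 25% = 89%.

89%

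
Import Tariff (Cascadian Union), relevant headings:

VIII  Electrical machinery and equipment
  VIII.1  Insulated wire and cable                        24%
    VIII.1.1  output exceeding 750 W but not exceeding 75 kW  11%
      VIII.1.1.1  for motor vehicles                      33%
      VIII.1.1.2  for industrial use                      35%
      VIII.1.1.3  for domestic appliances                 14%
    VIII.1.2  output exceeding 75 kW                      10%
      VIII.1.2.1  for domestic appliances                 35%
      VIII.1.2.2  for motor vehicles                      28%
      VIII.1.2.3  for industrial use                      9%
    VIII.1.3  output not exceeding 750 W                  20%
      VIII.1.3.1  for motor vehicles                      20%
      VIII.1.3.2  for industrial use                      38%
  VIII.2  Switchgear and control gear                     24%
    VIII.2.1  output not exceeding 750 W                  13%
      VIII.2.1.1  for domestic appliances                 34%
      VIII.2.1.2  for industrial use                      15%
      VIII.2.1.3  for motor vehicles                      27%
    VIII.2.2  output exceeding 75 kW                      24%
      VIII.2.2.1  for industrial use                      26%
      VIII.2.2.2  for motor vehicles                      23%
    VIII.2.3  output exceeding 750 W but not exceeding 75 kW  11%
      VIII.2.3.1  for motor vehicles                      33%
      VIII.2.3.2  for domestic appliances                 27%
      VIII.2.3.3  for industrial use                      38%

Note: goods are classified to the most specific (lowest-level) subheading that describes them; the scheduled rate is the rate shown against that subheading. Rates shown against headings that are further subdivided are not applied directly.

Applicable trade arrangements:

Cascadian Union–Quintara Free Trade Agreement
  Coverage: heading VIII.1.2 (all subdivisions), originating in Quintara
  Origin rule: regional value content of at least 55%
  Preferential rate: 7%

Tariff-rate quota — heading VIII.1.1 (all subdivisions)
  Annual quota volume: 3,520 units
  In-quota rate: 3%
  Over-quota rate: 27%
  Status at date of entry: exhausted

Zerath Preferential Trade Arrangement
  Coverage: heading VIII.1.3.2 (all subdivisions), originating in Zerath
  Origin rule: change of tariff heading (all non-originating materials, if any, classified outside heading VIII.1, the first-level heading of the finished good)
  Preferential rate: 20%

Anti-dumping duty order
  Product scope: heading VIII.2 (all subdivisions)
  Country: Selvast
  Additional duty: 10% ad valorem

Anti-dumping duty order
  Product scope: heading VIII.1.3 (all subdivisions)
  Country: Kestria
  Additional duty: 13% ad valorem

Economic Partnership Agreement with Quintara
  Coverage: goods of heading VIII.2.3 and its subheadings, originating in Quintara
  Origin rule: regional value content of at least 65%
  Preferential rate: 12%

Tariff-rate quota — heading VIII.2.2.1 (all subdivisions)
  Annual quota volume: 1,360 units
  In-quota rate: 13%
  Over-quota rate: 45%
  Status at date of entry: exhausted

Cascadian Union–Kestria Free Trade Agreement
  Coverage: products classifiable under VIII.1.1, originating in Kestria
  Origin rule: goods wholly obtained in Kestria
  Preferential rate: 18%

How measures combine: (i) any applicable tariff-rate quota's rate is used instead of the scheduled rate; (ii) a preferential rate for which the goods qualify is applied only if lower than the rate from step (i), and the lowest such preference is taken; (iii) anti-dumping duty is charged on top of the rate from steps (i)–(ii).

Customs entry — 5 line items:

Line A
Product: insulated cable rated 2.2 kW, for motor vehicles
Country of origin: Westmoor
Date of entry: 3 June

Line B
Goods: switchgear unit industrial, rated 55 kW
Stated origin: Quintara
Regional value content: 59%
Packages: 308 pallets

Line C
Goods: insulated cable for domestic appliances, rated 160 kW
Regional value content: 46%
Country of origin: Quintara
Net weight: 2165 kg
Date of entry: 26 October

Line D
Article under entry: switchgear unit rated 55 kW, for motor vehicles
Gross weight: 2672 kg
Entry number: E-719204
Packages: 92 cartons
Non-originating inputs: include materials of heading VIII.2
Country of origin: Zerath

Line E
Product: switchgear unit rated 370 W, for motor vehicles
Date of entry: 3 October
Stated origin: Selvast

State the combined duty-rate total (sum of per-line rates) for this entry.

Line A: insulated cable → VIII.1; rated 2.2 kW → VIII.1.1; for motor vehicles → VIII.1.1.1. Scheduled 33%. quota on VIII.1.1 exhausted → over-quota 27%. → 27%.
Line B: switchgear unit → VIII.2; rated 55 kW → VIII.2.3; industrial → VIII.2.3.3. Scheduled 38%. Quintara agreement on VIII.1.2: VIII.2.3.3 not covered; Quintara agreement on VIII.2.3: RVC < 65%. → 38%.
Line C: insulated cable → VIII.1; rated 160 kW → VIII.1.2; for domestic appliances → VIII.1.2.1. Scheduled 35%. Quintara agreement on VIII.1.2: RVC < 55%; Quintara agreement on VIII.2.3: VIII.1.2.1 not covered. → 35%.
Line D: switchgear unit → VIII.2; rated 55 kW → VIII.2.3; for motor vehicles → VIII.2.3.1. Scheduled 33%. Zerath agreement on VIII.1.3.2: VIII.2.3.1 not covered. → 33%.
Line E: switchgear unit → VIII.2; rated 370 W → VIII.2.1; for motor vehicles → VIII.2.1.3. Scheduled 27%. anti-dumping (Selvast, VIII.2): +10%; total 27% + 10% = 37%. → 37%.
Sum: 27% + 38% + 35% + 33% + 37% = 170%.

170%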